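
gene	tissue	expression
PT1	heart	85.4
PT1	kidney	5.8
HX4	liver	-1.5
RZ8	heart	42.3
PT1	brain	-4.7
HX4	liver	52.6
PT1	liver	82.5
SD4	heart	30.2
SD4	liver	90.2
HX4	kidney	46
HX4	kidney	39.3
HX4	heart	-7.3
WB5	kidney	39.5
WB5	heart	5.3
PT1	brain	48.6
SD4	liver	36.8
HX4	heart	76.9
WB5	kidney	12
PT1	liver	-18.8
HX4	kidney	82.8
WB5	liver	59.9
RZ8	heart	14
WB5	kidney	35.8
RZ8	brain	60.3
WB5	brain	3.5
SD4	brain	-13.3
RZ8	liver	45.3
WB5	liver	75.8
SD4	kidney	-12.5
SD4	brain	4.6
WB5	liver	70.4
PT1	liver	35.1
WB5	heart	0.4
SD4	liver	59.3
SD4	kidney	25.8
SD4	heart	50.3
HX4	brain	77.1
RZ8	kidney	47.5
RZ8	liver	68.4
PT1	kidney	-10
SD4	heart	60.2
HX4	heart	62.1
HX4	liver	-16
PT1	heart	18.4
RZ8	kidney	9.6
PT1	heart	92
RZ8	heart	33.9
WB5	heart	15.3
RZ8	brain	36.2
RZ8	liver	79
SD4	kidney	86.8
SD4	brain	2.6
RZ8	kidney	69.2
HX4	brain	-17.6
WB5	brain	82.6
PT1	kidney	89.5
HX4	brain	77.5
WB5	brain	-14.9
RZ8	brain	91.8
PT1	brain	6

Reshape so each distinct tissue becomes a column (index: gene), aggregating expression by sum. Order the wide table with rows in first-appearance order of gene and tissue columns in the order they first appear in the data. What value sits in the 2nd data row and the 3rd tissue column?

35.1

With rows in first-appearance order of gene, row 2 is gene=HX4. tissue columns in first-appearance order: heart, kidney, liver, brain; column 3 is liver.
Long rows with gene=HX4, tissue=liver: -1.5 + 52.6 + -16 = 35.1.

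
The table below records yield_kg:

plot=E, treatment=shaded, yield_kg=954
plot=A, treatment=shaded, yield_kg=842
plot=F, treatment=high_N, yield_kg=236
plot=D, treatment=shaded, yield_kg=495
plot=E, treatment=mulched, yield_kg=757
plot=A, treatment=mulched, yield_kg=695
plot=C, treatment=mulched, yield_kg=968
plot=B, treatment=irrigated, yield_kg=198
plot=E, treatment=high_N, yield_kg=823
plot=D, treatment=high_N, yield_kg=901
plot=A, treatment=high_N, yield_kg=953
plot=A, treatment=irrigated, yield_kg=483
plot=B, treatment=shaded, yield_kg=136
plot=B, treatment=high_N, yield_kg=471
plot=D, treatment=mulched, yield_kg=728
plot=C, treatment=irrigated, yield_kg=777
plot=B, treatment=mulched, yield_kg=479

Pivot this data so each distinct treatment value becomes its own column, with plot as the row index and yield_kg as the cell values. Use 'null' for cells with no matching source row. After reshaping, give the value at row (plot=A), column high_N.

The long row with plot=A, treatment=high_N has yield_kg=953.

953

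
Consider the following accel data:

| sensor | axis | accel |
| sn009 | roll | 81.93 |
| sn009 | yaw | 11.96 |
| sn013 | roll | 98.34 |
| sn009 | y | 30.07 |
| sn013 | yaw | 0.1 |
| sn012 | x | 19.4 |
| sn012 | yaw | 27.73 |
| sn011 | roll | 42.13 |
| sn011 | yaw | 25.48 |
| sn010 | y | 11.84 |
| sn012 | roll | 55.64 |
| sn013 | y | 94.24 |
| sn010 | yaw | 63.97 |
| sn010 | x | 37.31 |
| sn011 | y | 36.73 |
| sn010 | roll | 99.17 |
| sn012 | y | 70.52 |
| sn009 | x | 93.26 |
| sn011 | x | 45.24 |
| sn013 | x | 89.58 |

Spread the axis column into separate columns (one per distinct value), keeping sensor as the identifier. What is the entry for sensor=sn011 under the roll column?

Wide layout: rows indexed by sensor, columns are the 4 distinct axis values (roll, yaw, y, x).
Cell (sensor=sn011, axis=roll) draws from the long row where sensor=sn011 and axis=roll, which has accel=42.13.

42.13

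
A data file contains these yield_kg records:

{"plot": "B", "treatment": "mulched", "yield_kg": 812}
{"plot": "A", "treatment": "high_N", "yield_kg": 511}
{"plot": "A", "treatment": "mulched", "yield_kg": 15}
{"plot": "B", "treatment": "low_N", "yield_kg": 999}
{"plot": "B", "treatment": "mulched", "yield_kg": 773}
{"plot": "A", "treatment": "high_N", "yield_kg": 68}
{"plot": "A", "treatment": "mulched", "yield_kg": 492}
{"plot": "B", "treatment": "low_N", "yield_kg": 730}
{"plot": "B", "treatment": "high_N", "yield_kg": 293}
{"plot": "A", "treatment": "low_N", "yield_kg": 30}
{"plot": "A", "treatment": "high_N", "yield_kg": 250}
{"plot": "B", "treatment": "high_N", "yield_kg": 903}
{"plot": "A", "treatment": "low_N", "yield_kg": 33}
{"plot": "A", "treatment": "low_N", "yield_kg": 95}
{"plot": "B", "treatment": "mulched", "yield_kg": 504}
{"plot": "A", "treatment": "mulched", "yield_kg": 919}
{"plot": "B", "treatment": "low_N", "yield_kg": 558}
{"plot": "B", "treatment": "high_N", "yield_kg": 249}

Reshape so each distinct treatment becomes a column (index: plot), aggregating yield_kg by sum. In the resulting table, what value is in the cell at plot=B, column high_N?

1445

Rows with plot=B and treatment=high_N: yield_kg values are 293, 903, 249.
293 + 903 + 249 = 1445.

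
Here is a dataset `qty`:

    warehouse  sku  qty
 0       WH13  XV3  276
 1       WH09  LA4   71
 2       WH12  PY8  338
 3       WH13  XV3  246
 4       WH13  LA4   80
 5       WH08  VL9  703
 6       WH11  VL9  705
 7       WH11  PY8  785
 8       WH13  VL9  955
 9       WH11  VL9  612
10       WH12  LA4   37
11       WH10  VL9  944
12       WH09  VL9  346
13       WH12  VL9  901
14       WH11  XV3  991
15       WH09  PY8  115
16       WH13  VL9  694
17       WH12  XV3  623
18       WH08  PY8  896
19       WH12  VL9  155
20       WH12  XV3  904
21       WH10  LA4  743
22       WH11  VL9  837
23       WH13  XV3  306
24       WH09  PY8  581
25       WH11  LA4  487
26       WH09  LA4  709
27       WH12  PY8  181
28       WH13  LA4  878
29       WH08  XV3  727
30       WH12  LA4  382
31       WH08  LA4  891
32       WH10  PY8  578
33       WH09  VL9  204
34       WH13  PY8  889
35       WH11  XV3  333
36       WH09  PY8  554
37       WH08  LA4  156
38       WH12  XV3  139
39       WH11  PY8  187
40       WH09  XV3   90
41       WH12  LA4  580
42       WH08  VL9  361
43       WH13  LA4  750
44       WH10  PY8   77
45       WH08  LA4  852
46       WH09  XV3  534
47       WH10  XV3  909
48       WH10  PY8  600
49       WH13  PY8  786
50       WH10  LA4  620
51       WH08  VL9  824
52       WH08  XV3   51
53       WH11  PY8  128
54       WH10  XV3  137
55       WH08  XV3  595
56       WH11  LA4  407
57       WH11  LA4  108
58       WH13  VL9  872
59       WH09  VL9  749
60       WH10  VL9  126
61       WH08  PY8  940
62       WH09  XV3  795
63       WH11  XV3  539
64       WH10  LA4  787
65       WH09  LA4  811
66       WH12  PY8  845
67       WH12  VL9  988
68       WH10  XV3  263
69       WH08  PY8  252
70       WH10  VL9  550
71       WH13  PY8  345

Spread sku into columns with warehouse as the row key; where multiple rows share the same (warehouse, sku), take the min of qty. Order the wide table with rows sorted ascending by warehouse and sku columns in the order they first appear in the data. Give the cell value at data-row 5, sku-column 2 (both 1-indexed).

With rows sorted ascending by warehouse, row 5 is warehouse=WH12. sku columns in first-appearance order: XV3, LA4, PY8, VL9; column 2 is LA4.
Long rows with warehouse=WH12, sku=LA4: min(37, 382, 580) = 37.

37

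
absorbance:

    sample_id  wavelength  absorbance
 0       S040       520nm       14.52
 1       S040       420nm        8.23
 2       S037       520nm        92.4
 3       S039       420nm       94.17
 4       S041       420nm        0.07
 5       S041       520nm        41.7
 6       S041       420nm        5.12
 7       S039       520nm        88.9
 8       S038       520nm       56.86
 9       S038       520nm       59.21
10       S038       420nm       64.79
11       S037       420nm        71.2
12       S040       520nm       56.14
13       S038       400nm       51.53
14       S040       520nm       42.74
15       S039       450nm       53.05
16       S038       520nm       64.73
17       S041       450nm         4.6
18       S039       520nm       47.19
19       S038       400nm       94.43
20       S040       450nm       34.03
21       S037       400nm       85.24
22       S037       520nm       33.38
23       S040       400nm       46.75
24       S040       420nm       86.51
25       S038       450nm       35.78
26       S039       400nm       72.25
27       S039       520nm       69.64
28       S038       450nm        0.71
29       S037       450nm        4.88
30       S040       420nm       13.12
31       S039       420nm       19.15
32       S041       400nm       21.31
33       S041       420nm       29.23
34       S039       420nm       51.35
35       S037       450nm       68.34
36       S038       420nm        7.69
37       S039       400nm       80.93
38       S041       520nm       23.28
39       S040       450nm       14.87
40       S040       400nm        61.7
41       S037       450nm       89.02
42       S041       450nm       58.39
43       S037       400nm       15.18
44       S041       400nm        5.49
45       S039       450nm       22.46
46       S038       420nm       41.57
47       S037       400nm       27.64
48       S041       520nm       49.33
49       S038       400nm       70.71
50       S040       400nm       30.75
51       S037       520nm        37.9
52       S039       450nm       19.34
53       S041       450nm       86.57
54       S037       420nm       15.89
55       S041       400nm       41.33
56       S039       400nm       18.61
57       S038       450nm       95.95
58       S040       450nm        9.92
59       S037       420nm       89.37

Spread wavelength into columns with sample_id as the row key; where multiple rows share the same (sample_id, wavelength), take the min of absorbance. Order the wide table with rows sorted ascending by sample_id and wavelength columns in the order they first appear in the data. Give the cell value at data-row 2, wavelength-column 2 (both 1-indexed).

With rows sorted ascending by sample_id, row 2 is sample_id=S038. wavelength columns in first-appearance order: 520nm, 420nm, 400nm, 450nm; column 2 is 420nm.
Long rows with sample_id=S038, wavelength=420nm: min(64.79, 7.69, 41.57) = 7.69.

7.69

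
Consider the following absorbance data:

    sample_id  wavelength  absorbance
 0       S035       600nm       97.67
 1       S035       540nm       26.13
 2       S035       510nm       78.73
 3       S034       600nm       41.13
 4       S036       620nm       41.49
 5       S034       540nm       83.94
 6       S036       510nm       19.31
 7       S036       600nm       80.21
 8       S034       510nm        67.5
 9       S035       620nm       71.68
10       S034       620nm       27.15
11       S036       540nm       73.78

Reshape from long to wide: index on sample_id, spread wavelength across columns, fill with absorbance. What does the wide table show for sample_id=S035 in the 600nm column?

97.67

Wide layout: rows indexed by sample_id, columns are the 4 distinct wavelength values (600nm, 540nm, 510nm, 620nm).
Cell (sample_id=S035, wavelength=600nm) draws from the long row where sample_id=S035 and wavelength=600nm, which has absorbance=97.67.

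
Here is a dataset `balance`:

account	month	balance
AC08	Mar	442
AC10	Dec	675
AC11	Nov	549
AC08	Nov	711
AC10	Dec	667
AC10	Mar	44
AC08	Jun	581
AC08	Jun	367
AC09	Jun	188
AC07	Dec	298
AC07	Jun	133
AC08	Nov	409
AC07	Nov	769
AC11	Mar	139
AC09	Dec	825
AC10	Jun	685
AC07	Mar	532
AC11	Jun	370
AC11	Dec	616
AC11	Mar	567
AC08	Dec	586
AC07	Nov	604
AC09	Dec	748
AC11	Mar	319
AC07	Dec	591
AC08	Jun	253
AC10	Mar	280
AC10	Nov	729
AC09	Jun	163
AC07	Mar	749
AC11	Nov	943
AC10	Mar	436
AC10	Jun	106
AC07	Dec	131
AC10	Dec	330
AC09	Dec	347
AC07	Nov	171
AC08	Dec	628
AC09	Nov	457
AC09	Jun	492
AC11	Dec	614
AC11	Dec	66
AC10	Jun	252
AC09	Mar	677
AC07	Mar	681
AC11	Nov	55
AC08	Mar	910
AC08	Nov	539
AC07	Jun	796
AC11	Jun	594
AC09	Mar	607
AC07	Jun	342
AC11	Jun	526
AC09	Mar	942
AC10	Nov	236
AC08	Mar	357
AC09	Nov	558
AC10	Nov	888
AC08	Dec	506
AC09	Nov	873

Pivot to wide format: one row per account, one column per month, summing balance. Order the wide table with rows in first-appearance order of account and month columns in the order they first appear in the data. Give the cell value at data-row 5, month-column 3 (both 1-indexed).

With rows in first-appearance order of account, row 5 is account=AC07. month columns in first-appearance order: Mar, Dec, Nov, Jun; column 3 is Nov.
Long rows with account=AC07, month=Nov: 769 + 604 + 171 = 1544.

1544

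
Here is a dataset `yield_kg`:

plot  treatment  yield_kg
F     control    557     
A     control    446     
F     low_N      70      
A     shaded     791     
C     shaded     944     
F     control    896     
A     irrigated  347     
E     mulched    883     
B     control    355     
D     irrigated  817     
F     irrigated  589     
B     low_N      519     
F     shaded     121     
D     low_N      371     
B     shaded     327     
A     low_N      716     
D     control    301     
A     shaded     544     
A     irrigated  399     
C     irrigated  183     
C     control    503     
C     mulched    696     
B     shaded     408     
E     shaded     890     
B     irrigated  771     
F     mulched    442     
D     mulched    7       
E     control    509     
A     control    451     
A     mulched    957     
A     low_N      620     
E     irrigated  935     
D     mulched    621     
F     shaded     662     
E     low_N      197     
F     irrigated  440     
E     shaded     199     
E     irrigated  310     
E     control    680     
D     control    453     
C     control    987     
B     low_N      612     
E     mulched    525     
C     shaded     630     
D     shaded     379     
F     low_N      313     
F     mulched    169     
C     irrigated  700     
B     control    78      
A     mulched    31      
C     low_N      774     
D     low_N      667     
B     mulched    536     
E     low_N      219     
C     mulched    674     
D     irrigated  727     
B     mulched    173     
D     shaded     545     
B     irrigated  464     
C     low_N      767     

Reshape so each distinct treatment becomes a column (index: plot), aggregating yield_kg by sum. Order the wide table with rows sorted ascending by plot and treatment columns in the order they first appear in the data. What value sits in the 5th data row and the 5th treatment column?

With rows sorted ascending by plot, row 5 is plot=E. treatment columns in first-appearance order: control, low_N, shaded, irrigated, mulched; column 5 is mulched.
Long rows with plot=E, treatment=mulched: 883 + 525 = 1408.

1408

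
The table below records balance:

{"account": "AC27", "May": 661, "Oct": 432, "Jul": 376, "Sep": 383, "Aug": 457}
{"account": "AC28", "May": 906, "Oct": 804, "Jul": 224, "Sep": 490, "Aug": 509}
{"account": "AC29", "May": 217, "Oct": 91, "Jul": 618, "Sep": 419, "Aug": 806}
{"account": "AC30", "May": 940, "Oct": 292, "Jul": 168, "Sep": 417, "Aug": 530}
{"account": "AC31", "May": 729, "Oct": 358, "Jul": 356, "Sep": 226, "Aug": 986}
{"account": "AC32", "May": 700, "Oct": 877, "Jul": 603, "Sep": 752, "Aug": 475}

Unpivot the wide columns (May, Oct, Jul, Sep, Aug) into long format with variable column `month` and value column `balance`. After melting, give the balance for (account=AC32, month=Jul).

603

Unpivoting turns each (account, wide-column) pair into one long row.
The wide cell at row AC32, column Jul holds 603, so the long row (AC32, Jul) has balance=603.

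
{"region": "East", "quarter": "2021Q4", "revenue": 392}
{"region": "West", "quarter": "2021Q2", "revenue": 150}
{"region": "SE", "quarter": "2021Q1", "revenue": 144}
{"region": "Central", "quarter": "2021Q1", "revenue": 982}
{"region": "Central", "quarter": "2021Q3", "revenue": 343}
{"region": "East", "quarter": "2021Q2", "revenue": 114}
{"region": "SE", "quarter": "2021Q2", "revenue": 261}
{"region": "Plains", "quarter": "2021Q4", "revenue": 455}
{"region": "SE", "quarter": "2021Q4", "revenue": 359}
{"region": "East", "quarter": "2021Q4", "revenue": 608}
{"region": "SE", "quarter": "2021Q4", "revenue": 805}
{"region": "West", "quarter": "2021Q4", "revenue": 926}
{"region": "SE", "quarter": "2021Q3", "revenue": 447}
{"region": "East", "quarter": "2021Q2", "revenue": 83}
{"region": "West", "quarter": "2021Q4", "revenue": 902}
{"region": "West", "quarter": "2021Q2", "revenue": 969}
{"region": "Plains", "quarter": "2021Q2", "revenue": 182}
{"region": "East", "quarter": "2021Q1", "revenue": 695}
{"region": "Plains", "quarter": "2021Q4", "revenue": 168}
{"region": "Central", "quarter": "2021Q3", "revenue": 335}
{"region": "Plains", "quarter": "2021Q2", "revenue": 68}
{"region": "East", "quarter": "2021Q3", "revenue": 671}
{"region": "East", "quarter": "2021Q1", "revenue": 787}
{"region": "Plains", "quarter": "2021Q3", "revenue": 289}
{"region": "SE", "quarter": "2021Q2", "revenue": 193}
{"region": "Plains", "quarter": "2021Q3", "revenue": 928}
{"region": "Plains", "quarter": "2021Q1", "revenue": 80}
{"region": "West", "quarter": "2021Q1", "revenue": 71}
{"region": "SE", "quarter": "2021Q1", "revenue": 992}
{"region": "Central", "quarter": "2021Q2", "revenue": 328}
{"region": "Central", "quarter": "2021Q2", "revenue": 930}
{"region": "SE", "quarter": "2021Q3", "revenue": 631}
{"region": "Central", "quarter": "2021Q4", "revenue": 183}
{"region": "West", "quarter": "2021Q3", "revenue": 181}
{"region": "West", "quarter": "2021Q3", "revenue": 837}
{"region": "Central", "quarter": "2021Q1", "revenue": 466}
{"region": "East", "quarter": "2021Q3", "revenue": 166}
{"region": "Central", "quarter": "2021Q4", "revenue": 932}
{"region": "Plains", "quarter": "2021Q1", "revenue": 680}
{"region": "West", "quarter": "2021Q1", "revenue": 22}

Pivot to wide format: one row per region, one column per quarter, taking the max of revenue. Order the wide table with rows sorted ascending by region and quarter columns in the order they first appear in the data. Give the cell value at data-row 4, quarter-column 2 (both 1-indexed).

261

With rows sorted ascending by region, row 4 is region=SE. quarter columns in first-appearance order: 2021Q4, 2021Q2, 2021Q1, 2021Q3; column 2 is 2021Q2.
Long rows with region=SE, quarter=2021Q2: max(261, 193) = 261.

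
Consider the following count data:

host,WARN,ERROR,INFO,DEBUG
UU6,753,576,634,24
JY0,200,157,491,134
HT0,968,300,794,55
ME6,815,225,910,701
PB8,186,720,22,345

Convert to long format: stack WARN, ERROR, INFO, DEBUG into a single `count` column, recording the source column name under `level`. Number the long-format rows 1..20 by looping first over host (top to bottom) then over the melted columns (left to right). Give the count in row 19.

22

20 rows total (5 × 4). Row 19: index ⌊(19-1)/4⌋ = 4 into host → PB8; (19-1) mod 4 = 2 into the melted columns → INFO.
So row 19 is (PB8, INFO, 22); count = 22.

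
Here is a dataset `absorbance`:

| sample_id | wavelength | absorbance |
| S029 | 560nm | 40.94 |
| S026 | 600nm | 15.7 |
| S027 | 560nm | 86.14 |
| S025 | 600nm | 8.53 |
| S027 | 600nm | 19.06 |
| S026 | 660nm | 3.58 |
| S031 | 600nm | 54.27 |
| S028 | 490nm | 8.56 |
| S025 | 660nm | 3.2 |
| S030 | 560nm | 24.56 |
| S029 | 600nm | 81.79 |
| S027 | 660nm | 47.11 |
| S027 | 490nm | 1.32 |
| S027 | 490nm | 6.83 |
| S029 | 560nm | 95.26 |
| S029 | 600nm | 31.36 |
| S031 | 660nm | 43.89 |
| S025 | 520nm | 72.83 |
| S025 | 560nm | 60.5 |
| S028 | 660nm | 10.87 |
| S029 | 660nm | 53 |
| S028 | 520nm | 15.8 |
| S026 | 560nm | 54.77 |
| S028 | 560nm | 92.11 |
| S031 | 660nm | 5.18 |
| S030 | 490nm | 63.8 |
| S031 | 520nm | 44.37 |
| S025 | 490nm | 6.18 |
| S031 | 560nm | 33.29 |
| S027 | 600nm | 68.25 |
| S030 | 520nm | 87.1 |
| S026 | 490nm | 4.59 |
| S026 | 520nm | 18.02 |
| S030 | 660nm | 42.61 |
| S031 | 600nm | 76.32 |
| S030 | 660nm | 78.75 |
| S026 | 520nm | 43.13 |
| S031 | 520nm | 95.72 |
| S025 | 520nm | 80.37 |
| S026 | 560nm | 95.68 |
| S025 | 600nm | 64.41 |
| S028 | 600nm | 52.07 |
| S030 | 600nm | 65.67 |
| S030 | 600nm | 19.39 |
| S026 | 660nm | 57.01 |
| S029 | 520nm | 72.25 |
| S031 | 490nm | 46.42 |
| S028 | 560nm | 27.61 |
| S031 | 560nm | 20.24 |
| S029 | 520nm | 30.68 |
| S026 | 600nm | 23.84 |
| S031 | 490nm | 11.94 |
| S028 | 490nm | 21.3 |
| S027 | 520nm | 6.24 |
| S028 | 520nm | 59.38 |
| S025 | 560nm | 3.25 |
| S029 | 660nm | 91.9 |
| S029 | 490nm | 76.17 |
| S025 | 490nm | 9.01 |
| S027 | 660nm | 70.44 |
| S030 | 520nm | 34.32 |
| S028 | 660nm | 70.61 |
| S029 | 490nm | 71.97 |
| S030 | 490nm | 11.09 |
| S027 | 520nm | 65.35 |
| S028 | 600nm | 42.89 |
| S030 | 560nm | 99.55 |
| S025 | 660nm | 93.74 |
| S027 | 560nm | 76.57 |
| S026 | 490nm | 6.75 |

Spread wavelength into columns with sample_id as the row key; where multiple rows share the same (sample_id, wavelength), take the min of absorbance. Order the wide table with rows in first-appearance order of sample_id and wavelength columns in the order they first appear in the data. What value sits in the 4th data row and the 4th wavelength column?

6.18

With rows in first-appearance order of sample_id, row 4 is sample_id=S025. wavelength columns in first-appearance order: 560nm, 600nm, 660nm, 490nm, 520nm; column 4 is 490nm.
Long rows with sample_id=S025, wavelength=490nm: min(6.18, 9.01) = 6.18.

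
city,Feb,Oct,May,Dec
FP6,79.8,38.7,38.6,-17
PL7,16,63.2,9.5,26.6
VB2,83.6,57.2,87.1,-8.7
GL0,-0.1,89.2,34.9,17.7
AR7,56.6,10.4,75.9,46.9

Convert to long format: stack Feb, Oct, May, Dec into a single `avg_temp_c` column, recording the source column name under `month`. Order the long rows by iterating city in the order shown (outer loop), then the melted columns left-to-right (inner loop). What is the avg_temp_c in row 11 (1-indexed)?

20 rows total (5 × 4). Row 11: index ⌊(11-1)/4⌋ = 2 into city → VB2; (11-1) mod 4 = 2 into the melted columns → May.
So row 11 is (VB2, May, 87.1); avg_temp_c = 87.1.

87.1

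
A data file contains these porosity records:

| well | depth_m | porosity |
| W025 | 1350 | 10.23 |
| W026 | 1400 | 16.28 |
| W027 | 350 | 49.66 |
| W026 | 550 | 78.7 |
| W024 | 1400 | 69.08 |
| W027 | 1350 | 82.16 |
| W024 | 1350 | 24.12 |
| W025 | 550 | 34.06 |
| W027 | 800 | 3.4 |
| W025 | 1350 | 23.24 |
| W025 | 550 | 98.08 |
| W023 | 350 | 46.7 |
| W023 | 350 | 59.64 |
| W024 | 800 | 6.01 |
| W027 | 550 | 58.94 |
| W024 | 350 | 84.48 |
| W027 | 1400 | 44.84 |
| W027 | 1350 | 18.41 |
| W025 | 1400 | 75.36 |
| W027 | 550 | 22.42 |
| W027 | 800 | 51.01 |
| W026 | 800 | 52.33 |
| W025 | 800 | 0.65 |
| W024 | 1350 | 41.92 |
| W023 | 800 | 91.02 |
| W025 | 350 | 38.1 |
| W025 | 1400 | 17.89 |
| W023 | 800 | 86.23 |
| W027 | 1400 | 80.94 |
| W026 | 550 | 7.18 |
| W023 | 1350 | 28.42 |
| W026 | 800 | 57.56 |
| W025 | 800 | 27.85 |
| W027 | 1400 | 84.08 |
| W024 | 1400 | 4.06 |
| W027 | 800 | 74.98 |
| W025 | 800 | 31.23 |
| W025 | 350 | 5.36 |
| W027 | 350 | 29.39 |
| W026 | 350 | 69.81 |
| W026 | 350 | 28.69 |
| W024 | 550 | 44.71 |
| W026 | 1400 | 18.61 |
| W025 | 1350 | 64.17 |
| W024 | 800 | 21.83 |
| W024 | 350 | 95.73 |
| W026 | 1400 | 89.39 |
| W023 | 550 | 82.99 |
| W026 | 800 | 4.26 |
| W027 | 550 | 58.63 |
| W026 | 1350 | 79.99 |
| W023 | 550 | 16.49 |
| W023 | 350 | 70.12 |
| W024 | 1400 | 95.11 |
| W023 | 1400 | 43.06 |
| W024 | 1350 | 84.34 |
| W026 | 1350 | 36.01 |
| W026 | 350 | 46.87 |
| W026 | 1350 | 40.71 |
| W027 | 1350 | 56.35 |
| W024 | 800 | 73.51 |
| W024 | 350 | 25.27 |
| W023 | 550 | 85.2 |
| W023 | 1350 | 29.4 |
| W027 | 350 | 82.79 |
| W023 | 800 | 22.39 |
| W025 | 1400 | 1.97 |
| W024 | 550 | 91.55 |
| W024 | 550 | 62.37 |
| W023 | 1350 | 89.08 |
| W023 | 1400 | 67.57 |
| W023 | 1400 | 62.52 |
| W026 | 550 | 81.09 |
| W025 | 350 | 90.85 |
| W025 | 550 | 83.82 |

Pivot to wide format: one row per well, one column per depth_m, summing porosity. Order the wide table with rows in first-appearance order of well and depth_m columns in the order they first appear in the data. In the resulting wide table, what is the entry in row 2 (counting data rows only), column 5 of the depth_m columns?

With rows in first-appearance order of well, row 2 is well=W026. depth_m columns in first-appearance order: 1350, 1400, 350, 550, 800; column 5 is 800.
Long rows with well=W026, depth_m=800: 52.33 + 57.56 + 4.26 = 114.15.

114.15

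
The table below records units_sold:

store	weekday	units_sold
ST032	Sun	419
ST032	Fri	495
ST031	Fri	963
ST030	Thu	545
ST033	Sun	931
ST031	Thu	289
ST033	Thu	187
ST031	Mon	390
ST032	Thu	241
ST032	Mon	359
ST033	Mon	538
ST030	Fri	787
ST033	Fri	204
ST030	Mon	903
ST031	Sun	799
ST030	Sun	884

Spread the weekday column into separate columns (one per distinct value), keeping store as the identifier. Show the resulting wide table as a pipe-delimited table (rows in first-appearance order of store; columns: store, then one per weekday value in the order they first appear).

| store | Sun | Fri | Thu | Mon |
| ST032 | 419 | 495 | 241 | 359 |
| ST031 | 799 | 963 | 289 | 390 |
| ST030 | 884 | 787 | 545 | 903 |
| ST033 | 931 | 204 | 187 | 538 |

Columns: store plus the 4 distinct weekday values (Sun, Fri, Thu, Mon).
For example, row ST032 column Sun takes units_sold=419 from the long row (ST032, Sun).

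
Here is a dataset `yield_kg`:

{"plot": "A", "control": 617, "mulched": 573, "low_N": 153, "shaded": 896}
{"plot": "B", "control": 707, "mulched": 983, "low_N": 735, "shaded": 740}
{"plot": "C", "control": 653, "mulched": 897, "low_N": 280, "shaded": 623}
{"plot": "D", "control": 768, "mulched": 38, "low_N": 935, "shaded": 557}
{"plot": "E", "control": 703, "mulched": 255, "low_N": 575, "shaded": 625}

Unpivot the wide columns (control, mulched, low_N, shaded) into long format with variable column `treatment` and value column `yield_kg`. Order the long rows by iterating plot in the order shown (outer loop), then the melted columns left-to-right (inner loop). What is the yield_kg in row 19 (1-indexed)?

20 rows total (5 × 4). Row 19: index ⌊(19-1)/4⌋ = 4 into plot → E; (19-1) mod 4 = 2 into the melted columns → low_N.
So row 19 is (E, low_N, 575); yield_kg = 575.

575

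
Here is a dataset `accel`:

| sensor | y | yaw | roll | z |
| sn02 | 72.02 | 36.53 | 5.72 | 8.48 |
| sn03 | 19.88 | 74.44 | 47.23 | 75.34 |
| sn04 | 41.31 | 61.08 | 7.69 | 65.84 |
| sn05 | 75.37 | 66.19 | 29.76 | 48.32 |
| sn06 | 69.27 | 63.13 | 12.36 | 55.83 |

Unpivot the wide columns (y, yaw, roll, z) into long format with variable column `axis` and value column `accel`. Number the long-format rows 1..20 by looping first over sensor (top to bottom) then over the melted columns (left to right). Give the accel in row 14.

20 rows total (5 × 4). Row 14: index ⌊(14-1)/4⌋ = 3 into sensor → sn05; (14-1) mod 4 = 1 into the melted columns → yaw.
So row 14 is (sn05, yaw, 66.19); accel = 66.19.

66.19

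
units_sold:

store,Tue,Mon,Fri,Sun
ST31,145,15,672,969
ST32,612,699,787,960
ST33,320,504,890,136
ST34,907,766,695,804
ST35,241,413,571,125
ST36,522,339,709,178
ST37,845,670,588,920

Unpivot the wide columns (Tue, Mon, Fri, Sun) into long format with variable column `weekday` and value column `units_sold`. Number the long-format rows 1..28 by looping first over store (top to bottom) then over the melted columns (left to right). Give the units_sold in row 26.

670

28 rows total (7 × 4). Row 26: index ⌊(26-1)/4⌋ = 6 into store → ST37; (26-1) mod 4 = 1 into the melted columns → Mon.
So row 26 is (ST37, Mon, 670); units_sold = 670.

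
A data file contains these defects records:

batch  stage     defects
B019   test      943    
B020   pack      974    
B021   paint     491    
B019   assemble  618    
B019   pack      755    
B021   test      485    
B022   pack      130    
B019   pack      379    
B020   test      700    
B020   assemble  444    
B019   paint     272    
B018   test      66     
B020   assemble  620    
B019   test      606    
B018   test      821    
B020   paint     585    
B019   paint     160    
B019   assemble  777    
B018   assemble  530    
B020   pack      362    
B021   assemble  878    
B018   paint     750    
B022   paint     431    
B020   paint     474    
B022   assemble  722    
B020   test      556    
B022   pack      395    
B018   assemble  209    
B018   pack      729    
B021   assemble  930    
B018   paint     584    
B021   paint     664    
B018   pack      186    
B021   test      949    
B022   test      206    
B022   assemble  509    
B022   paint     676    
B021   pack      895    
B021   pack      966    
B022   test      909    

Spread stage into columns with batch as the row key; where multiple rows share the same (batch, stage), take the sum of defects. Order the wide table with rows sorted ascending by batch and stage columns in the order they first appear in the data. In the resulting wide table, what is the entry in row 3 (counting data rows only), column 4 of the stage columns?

With rows sorted ascending by batch, row 3 is batch=B020. stage columns in first-appearance order: test, pack, paint, assemble; column 4 is assemble.
Long rows with batch=B020, stage=assemble: 444 + 620 = 1064.

1064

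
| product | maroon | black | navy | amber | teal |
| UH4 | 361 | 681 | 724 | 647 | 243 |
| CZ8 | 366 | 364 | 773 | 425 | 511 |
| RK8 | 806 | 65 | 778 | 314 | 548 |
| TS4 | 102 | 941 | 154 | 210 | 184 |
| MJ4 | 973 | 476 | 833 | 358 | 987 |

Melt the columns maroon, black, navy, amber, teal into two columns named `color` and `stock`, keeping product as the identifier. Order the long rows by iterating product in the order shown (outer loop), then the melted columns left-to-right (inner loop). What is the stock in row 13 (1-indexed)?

778

25 rows total (5 × 5). Row 13: index ⌊(13-1)/5⌋ = 2 into product → RK8; (13-1) mod 5 = 2 into the melted columns → navy.
So row 13 is (RK8, navy, 778); stock = 778.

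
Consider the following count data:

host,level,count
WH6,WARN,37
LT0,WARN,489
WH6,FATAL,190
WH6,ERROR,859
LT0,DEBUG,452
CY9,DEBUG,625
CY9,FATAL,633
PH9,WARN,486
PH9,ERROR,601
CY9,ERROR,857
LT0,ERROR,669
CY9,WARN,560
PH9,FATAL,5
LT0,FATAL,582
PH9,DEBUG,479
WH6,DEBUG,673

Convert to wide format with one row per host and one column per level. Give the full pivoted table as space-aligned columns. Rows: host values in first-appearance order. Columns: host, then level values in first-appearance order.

Columns: host plus the 4 distinct level values (WARN, FATAL, ERROR, DEBUG).
For example, row WH6 column WARN takes count=37 from the long row (WH6, WARN).

host  WARN  FATAL  ERROR  DEBUG
WH6   37    190    859    673  
LT0   489   582    669    452  
CY9   560   633    857    625  
PH9   486   5      601    479  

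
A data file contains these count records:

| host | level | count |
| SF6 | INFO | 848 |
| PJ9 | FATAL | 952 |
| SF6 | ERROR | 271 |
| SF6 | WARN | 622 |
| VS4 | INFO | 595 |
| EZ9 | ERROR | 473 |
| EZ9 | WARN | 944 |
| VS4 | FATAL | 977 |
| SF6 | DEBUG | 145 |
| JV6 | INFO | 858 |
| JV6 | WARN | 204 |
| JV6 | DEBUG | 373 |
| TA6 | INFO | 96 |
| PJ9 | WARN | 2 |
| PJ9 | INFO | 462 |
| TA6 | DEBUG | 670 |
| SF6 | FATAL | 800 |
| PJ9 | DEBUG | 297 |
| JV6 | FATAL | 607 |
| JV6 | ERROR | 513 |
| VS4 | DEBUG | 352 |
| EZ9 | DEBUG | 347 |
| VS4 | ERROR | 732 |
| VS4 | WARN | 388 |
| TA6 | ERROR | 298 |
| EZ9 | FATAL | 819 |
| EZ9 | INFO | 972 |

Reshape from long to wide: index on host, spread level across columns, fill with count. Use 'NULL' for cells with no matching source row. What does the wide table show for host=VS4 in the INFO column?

595

The long row with host=VS4, level=INFO has count=595.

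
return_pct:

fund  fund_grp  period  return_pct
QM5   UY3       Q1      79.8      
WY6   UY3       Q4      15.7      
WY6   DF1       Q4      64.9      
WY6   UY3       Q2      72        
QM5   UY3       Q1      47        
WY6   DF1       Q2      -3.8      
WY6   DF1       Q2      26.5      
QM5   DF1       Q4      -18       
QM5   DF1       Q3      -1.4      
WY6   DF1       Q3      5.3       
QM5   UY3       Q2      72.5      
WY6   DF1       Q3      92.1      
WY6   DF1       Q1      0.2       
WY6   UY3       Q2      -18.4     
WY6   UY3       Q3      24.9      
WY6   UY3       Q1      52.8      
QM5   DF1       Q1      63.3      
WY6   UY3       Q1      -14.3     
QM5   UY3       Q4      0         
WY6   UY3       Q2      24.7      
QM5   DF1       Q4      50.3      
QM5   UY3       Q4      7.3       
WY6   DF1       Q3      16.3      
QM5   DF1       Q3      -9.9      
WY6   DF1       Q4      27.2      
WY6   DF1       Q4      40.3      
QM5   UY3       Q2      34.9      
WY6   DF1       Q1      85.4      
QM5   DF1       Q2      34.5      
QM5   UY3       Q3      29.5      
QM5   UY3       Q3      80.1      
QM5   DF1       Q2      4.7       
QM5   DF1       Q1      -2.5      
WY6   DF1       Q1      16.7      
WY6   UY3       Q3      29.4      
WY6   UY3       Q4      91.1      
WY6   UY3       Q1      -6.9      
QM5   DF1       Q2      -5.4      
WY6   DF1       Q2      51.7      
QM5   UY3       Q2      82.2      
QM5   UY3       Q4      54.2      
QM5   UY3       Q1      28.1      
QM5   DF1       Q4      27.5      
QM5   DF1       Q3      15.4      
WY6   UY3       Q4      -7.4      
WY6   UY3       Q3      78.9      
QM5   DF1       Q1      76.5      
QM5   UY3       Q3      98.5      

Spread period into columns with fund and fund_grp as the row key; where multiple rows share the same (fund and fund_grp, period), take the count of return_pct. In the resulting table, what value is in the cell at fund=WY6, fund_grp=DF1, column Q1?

Rows with fund=WY6, fund_grp=DF1 and period=Q1: return_pct values are 0.2, 85.4, 16.7.
3 rows match — count = 3.

3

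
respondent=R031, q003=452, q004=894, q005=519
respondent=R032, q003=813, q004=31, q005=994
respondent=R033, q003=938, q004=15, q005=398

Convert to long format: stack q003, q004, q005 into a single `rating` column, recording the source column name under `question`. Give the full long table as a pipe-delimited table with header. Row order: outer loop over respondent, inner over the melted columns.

Each (respondent, column) pair becomes one row: 3 × 3 = 9 rows.
For example, (R031, q003) → rating=452.

| respondent | question | rating |
| R031 | q003 | 452 |
| R031 | q004 | 894 |
| R031 | q005 | 519 |
| R032 | q003 | 813 |
| R032 | q004 | 31 |
| R032 | q005 | 994 |
| R033 | q003 | 938 |
| R033 | q004 | 15 |
| R033 | q005 | 398 |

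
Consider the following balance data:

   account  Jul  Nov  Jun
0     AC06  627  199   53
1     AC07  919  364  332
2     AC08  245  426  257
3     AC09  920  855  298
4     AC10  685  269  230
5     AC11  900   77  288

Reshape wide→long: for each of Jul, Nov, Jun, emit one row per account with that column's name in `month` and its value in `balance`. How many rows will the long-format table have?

6 account values × 3 melted columns = 18 rows.

18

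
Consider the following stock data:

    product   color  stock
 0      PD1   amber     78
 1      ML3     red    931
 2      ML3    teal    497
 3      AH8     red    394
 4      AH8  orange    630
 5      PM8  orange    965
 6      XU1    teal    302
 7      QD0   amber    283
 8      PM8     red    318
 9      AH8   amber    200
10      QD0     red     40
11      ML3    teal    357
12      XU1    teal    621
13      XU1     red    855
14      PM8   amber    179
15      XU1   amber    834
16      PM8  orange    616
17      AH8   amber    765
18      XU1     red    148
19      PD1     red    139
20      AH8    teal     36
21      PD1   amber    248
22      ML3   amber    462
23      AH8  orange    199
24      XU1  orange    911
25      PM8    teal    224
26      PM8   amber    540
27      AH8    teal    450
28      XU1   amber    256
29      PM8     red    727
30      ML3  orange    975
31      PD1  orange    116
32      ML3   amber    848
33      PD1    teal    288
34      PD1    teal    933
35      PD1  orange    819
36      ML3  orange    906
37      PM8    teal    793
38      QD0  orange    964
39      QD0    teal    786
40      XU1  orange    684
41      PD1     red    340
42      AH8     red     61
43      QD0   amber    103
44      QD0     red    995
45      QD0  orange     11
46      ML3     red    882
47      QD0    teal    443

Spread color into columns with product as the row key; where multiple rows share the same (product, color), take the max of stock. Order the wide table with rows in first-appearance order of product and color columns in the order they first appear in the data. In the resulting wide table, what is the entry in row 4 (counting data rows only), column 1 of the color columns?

540

With rows in first-appearance order of product, row 4 is product=PM8. color columns in first-appearance order: amber, red, teal, orange; column 1 is amber.
Long rows with product=PM8, color=amber: max(179, 540) = 540.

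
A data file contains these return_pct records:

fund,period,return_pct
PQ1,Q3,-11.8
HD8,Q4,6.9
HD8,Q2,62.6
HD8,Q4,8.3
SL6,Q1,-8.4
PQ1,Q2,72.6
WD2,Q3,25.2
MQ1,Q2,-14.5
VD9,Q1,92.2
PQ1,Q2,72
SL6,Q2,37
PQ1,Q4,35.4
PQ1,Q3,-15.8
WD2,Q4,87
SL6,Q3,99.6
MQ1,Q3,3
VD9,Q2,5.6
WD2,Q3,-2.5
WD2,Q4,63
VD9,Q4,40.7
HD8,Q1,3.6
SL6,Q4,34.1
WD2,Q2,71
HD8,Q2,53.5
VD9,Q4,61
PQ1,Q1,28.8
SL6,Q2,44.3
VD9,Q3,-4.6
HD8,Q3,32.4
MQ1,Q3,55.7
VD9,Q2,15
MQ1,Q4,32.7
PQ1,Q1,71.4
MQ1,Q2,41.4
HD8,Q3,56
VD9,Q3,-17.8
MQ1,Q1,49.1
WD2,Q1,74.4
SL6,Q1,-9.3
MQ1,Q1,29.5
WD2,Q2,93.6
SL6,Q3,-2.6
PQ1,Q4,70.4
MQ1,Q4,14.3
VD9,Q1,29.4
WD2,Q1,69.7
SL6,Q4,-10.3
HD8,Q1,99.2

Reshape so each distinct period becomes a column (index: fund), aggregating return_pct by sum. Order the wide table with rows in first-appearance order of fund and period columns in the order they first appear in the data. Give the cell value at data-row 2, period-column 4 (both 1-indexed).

102.8

With rows in first-appearance order of fund, row 2 is fund=HD8. period columns in first-appearance order: Q3, Q4, Q2, Q1; column 4 is Q1.
Long rows with fund=HD8, period=Q1: 3.6 + 99.2 = 102.8.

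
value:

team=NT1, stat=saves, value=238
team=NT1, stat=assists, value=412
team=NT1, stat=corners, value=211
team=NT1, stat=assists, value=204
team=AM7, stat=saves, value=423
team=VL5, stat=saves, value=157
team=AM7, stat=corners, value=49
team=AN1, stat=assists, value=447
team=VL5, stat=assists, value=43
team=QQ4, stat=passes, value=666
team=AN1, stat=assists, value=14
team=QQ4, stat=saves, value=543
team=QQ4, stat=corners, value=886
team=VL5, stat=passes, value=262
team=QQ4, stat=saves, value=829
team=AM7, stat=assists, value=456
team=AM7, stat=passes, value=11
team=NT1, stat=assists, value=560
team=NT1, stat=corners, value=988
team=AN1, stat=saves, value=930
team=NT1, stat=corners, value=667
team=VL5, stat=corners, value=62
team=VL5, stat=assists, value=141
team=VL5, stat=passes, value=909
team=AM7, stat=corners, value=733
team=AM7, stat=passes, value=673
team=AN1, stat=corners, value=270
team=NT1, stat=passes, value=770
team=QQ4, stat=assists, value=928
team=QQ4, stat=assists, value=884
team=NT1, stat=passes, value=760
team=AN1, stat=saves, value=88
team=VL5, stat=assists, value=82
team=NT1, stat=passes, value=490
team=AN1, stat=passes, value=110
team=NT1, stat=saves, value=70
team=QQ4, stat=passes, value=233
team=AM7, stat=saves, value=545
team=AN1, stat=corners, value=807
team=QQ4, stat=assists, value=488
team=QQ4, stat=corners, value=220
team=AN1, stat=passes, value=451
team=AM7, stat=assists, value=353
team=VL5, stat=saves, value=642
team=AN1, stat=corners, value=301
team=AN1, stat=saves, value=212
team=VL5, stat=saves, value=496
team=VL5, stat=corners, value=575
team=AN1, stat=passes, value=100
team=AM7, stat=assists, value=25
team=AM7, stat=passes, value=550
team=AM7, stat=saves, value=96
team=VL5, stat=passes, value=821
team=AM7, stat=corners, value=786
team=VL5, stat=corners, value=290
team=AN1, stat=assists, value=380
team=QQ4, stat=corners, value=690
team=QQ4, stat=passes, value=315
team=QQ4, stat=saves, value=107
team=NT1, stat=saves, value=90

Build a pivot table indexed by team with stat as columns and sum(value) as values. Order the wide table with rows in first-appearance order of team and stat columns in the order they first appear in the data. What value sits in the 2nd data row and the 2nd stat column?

With rows in first-appearance order of team, row 2 is team=AM7. stat columns in first-appearance order: saves, assists, corners, passes; column 2 is assists.
Long rows with team=AM7, stat=assists: 456 + 353 + 25 = 834.

834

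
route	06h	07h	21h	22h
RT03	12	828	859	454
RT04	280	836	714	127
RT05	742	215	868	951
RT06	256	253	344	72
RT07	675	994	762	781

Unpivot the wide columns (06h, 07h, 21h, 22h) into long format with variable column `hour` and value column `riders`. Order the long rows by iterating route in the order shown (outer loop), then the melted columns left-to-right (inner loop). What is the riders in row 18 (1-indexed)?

20 rows total (5 × 4). Row 18: index ⌊(18-1)/4⌋ = 4 into route → RT07; (18-1) mod 4 = 1 into the melted columns → 07h.
So row 18 is (RT07, 07h, 994); riders = 994.

994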